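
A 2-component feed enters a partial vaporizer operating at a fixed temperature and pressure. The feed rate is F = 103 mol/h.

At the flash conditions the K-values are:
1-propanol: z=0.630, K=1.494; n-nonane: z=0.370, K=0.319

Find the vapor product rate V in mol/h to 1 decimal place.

Iterate (Newton) starting at V/F = 0.5:
  V/F = 0.500: g = -0.1325, g' = -0.493 → V/F = 0.231
  V/F = 0.231: g = -0.0198, g' = -0.366 → V/F = 0.177
  V/F = 0.177: g = -0.0004, g' = -0.352 → V/F = 0.176
Converged at V/F = 0.176.
Then V = V/F·F = 0.1761·103 = 18.1 mol/h and L = F − V = 84.9 mol/h.

V = 18.1 mol/h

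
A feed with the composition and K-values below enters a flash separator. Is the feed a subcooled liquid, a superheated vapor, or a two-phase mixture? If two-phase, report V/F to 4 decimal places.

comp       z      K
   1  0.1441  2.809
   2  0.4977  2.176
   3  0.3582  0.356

two-phase, V/F = 0.7200

ΣzᵢKᵢ = 1.6153; Σzᵢ/Kᵢ = 1.2862.
Both exceed 1, so a two-phase solution exists.
Let ψ = V/F and solve Σ zᵢ(Kᵢ−1)/(1+ψ(Kᵢ−1)) = 0.
Iterate (Newton) starting at ψ = 0.47:
  ψ = 0.4700: g = 0.18703, g' = -0.7288 → ψ = 0.7266
  ψ = 0.7266: g = -0.00534, g' = -0.8130 → ψ = 0.7201
  ψ = 0.7201: g = -0.00002, g' = -0.8073 → ψ = 0.7200
Converged at ψ = 0.7200.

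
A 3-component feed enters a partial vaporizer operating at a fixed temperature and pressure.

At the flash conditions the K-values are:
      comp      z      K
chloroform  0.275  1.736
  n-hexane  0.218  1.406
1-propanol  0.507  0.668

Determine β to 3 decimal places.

β = 0.608

Iterate (Newton) starting at β = 0.5:
  β = 0.500: g = 0.0197, g' = -0.185 → β = 0.607
  β = 0.607: g = 0.0002, g' = -0.182 → β = 0.608
Converged at β = 0.608.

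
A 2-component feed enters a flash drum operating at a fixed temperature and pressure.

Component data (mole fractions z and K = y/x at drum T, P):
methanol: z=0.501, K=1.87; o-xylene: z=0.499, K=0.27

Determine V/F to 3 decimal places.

Rachford–Rice: g(V/F) = Σ zᵢ(Kᵢ−1)/(1+V/F(Kᵢ−1)) = 0.
Feasibility: ΣzᵢKᵢ = 1.072, Σzᵢ/Kᵢ = 2.116 — both > 1, two phases present.
Newton–Raphson from V/F = 0.5:
  V/F = 0.500: g = -0.2699, g' = -0.844 → V/F = 0.180
  V/F = 0.180: g = -0.0426, g' = -0.636 → V/F = 0.113
Converged at V/F = 0.113.

V/F = 0.113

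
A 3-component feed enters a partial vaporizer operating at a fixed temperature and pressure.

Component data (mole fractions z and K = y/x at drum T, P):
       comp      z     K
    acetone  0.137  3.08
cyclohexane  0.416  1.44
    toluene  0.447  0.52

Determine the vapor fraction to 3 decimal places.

ψ = 0.520

Rachford–Rice: g(ψ) = Σ zᵢ(Kᵢ−1)/(1+ψ(Kᵢ−1)) = 0.
g(0) = ΣzᵢKᵢ − 1 = 0.253 and g(1) = 1 − Σzᵢ/Kᵢ = -0.193, so a root lies in (0, 1).
Newton iteration, ψ⁰ = 0.5:
  ψ = 0.500: g = 0.0074, g' = -0.375 → ψ = 0.520
Converged at ψ = 0.520.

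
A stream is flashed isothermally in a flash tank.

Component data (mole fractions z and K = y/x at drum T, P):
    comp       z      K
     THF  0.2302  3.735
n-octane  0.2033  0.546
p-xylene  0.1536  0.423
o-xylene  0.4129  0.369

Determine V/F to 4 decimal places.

Newton iteration, V/F⁰ = 0.5:
  V/F = 0.5000: g = -0.35866, g' = -0.8292 → V/F = 0.0675
  V/F = 0.0675: g = 0.07194, g' = -1.5065 → V/F = 0.1152
  V/F = 0.1152: g = 0.00542, g' = -1.2921 → V/F = 0.1194
  V/F = 0.1194: g = 0.00003, g' = -1.2765 → V/F = 0.1195
Converged at V/F = 0.1195.

V/F = 0.1195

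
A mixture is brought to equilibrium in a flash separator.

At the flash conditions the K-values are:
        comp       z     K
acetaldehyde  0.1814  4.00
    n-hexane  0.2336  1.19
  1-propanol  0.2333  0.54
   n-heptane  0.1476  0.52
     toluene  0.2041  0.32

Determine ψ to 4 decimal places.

ψ = 0.2304

Material balance + equilibrium reduce to Σ zᵢ(Kᵢ−1)/(1+ψ(Kᵢ−1)) = 0.
g(0) = ΣzᵢKᵢ − 1 = 0.2716 and g(1) = 1 − Σzᵢ/Kᵢ = -0.5953, so a root lies in (0, 1).
Newton–Raphson from ψ = 0.5:
  ψ = 0.5000: g = -0.18467, g' = -0.6270 → ψ = 0.2055
  ψ = 0.2055: g = 0.02092, g' = -0.8622 → ψ = 0.2298
  ψ = 0.2298: g = 0.00056, g' = -0.8171 → ψ = 0.2304
Converged at ψ = 0.2304.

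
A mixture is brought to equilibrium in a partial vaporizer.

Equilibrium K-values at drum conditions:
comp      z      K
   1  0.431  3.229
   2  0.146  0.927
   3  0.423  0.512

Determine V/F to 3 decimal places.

Material balance + equilibrium reduce to Σ zᵢ(Kᵢ−1)/(1+V/F(Kᵢ−1)) = 0.
g(0) = ΣzᵢKᵢ − 1 = 0.744 and g(1) = 1 − Σzᵢ/Kᵢ = -0.117, so a root lies in (0, 1).
Iterate (Newton) starting at V/F = 0.44:
  V/F = 0.440: g = 0.2111, g' = -0.710 → V/F = 0.737
  V/F = 0.737: g = 0.0297, g' = -0.553 → V/F = 0.791
Converged at V/F = 0.791.

V/F = 0.791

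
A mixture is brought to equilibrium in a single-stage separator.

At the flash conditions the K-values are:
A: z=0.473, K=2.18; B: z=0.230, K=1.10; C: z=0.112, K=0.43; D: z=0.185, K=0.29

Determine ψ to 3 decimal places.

Let ψ = V/F and solve Σ zᵢ(Kᵢ−1)/(1+ψ(Kᵢ−1)) = 0.
Check two-phase: ΣzᵢKᵢ = 1.386 > 1 and Σzᵢ/Kᵢ = 1.324 > 1, so g(0) = 0.386 > 0 and g(1) = -0.324 < 0.
Newton–Raphson from ψ = 0.5:
  ψ = 0.500: g = 0.0800, g' = -0.558 → ψ = 0.643
  ψ = 0.643: g = -0.0037, g' = -0.622 → ψ = 0.637
Converged at ψ = 0.637.

ψ = 0.637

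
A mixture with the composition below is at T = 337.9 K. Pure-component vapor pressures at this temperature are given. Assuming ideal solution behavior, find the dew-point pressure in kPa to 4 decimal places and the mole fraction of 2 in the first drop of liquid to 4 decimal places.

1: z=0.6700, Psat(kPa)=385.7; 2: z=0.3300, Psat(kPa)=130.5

At the dew point ψ → 1, so Σzᵢ/Kᵢ = 1 with Kᵢ = Pᵢˢᵃᵗ/P ⇒ 1/P = Σzᵢ/Pᵢˢᵃᵗ.
1/P = 0.6700/385.7 + 0.3300/130.5 = 0.0042658 ⇒ P = 234.4206 kPa
xᵢ = zᵢP/Pᵢˢᵃᵗ ⇒ x_2 = 0.3300·234.4206/130.5 = 0.5928

Pdew = 234.4206 kPa, x_2 = 0.5928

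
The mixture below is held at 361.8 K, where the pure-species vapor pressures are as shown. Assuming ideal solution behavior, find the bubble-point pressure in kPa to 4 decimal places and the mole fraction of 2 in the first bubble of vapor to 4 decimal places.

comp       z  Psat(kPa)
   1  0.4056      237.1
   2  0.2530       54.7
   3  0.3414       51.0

At the bubble point ψ → 0, so ΣzᵢKᵢ = 1 with Kᵢ = Pᵢˢᵃᵗ/P ⇒ P = ΣzᵢPᵢˢᵃᵗ.
P = 0.4056·237.1 + 0.2530·54.7 + 0.3414·51.0 = 127.4183 kPa
yᵢ = zᵢPᵢˢᵃᵗ/P ⇒ y_2 = 0.2530·54.7/127.4183 = 0.1086

Pbub = 127.4183 kPa, y_2 = 0.1086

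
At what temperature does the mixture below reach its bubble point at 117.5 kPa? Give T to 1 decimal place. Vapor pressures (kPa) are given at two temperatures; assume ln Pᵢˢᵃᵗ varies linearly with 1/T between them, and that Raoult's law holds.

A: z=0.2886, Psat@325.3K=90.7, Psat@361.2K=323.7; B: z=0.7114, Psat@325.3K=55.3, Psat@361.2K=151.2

Bubble-point temperature: ΣzᵢPᵢˢᵃᵗ(T) = P. Interpolate ln Pᵢˢᵃᵗ = aᵢ + bᵢ/T.
  T = 325.3 K: ΣzᵢPᵢˢᵃᵗ = 65.52 kPa
  T = 361.2 K: ΣzᵢPᵢˢᵃᵗ = 200.98 kPa
  T = 343.2 K: ΣzᵢPᵢˢᵃᵗ = 117.72 kPa
  T = 334.2 K: ΣzᵢPᵢˢᵃᵗ = 88.32 kPa
  T = 338.7 K: ΣzᵢPᵢˢᵃᵗ = 102.15 kPa
  T = 340.9 K: ΣzᵢPᵢˢᵃᵗ = 109.53 kPa
Interpolating between 340.9 K and 343.2 K gives T ≈ 343.1 K.

T = 343.1 K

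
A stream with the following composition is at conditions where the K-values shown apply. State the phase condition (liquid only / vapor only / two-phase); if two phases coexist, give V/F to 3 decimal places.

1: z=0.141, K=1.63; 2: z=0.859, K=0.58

liquid only

ΣzᵢKᵢ = 0.728; Σzᵢ/Kᵢ = 1.568.
Since ΣzᵢKᵢ < 1 the mixture is below its bubble point — single liquid phase.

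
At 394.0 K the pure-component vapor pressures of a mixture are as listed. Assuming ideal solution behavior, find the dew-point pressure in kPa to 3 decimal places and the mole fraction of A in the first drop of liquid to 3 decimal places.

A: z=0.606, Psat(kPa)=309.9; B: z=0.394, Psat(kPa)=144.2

At the dew point ψ → 1, so Σzᵢ/Kᵢ = 1 with Kᵢ = Pᵢˢᵃᵗ/P ⇒ 1/P = Σzᵢ/Pᵢˢᵃᵗ.
1/P = 0.606/309.9 + 0.394/144.2 = 0.004688 ⇒ P = 213.320 kPa
xᵢ = zᵢP/Pᵢˢᵃᵗ ⇒ x_A = 0.606·213.320/309.9 = 0.417

Pdew = 213.320 kPa, x_A = 0.417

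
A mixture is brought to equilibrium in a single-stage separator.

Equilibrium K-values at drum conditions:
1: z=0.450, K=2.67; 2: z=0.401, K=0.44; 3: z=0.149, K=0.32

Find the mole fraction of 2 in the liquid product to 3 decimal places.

x_2 = 0.527

Newton–Raphson from ψ = 0.5:
  ψ = 0.500: g = -0.0559, g' = -0.773 → ψ = 0.428
Converged at ψ = 0.428.
Compositions from xᵢ = zᵢ/(1+ψ(Kᵢ−1)), yᵢ = Kᵢxᵢ:
  1: x = 0.262, y = 0.701
  2: x = 0.527, y = 0.232
  3: x = 0.210, y = 0.067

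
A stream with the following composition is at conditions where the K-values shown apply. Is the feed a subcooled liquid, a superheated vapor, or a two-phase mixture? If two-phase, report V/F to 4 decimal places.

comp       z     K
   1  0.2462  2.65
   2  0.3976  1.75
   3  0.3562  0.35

two-phase, V/F = 0.6437

ΣzᵢKᵢ = 1.4729; Σzᵢ/Kᵢ = 1.3378.
Both exceed 1, so a two-phase solution exists.
Let ψ = V/F and solve Σ zᵢ(Kᵢ−1)/(1+ψ(Kᵢ−1)) = 0.
Newton iteration, ψ⁰ = 0.5:
  ψ = 0.5000: g = 0.09646, g' = -0.6498 → ψ = 0.6484
  ψ = 0.6484: g = -0.00333, g' = -0.7073 → ψ = 0.6437
Converged at ψ = 0.6437.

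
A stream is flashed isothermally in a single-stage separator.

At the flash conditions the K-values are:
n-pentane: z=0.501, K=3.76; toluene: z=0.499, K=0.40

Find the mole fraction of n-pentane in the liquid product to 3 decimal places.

Let β = V/F and solve Σ zᵢ(Kᵢ−1)/(1+β(Kᵢ−1)) = 0.
g(0) = ΣzᵢKᵢ − 1 = 1.083 and g(1) = 1 − Σzᵢ/Kᵢ = -0.381, so a root lies in (0, 1).
Newton–Raphson from β = 0.5:
  β = 0.500: g = 0.1533, g' = -1.040 → β = 0.647
  β = 0.647: g = 0.0067, g' = -0.972 → β = 0.654
Converged at β = 0.654.
Compositions from xᵢ = zᵢ/(1+β(Kᵢ−1)), yᵢ = Kᵢxᵢ:
  n-pentane: x = 0.179, y = 0.671
  toluene: x = 0.821, y = 0.329

x_n-pentane = 0.179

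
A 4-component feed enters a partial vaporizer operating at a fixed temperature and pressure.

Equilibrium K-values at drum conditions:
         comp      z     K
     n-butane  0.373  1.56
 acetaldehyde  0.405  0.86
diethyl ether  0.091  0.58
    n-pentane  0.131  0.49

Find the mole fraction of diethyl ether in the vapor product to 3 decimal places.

y_diethyl ether = 0.060

Material balance + equilibrium reduce to Σ zᵢ(Kᵢ−1)/(1+ψ(Kᵢ−1)) = 0.
Check two-phase: ΣzᵢKᵢ = 1.047 > 1 and Σzᵢ/Kᵢ = 1.134 > 1, so g(0) = 0.047 > 0 and g(1) = -0.134 < 0.
Newton iteration, ψ⁰ = 0.3:
  ψ = 0.300: g = -0.0030, g' = -0.163 → ψ = 0.282
Converged at ψ = 0.282.
Compositions from xᵢ = zᵢ/(1+ψ(Kᵢ−1)), yᵢ = Kᵢxᵢ:
  n-butane: x = 0.322, y = 0.503
  acetaldehyde: x = 0.422, y = 0.363
  diethyl ether: x = 0.103, y = 0.060
  n-pentane: x = 0.153, y = 0.075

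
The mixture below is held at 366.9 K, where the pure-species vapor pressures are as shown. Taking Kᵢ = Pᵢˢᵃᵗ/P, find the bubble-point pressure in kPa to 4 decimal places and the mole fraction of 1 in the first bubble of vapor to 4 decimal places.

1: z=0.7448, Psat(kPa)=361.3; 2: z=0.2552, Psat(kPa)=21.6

Pbub = 274.6086 kPa, y_1 = 0.9799

At the bubble point ψ → 0, so ΣzᵢKᵢ = 1 with Kᵢ = Pᵢˢᵃᵗ/P ⇒ P = ΣzᵢPᵢˢᵃᵗ.
P = 0.7448·361.3 + 0.2552·21.6 = 274.6086 kPa
yᵢ = zᵢPᵢˢᵃᵗ/P ⇒ y_1 = 0.7448·361.3/274.6086 = 0.9799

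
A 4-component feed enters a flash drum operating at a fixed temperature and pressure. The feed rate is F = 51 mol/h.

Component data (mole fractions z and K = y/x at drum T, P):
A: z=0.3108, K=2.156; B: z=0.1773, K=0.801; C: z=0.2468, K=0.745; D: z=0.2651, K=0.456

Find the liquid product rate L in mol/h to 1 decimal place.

L = 37.2 mol/h

Newton–Raphson from V/F = 0.64:
  V/F = 0.6400: g = -0.13038, g' = -0.3540 → V/F = 0.2717
  V/F = 0.2717: g = -0.00073, g' = -0.3749 → V/F = 0.2697
Converged at V/F = 0.2697.
Then V = V/F·F = 0.2697·51 = 13.8 mol/h and L = F − V = 37.2 mol/h.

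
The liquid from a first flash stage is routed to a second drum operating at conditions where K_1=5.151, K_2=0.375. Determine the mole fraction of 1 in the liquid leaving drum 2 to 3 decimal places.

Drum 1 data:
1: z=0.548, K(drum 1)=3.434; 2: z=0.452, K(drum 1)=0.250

x_1 (drum 2) = 0.131

Drum 1:
Rachford–Rice: g(ψ₁) = Σ zᵢ(Kᵢ−1)/(1+ψ₁(Kᵢ−1)) = 0.
g(0) = ΣzᵢKᵢ − 1 = 0.995 and g(1) = 1 − Σzᵢ/Kᵢ = -0.968, so a root lies in (0, 1).
Newton–Raphson from ψ₁ = 0.5:
  ψ₁ = 0.500: g = 0.0592, g' = -1.311 → ψ₁ = 0.545
Converged at ψ₁ = 0.545.
Drum-1 compositions:
  1: x = 0.236, y = 0.809
  2: x = 0.764, y = 0.191
Drum-2 feed = drum-1 liquid: z₂ = (0.2356, 0.7644).
Drum 2:
Rachford–Rice: g(ψ₂) = Σ zᵢ(Kᵢ−1)/(1+ψ₂(Kᵢ−1)) = 0.
Feasibility: ΣzᵢKᵢ = 1.500, Σzᵢ/Kᵢ = 2.084 — both > 1, two phases present.
Binary case is linear: z₁(K₁−1)(1+ψ₂(K₂−1)) + z₂(K₂−1)(1+ψ₂(K₁−1)) = 0
⇒ ψ₂ = [z₁(K₁−1)+z₂(K₂−1)] / [−(K₁−1)(K₂−1)] = 0.5000/2.5944 = 0.193
  1: x = 0.131, y = 0.674
  2: x = 0.869, y = 0.326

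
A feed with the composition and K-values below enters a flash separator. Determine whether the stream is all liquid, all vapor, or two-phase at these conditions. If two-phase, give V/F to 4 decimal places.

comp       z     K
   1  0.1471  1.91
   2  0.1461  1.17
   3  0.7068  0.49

ΣzᵢKᵢ = 0.7982; Σzᵢ/Kᵢ = 1.6443.
Since ΣzᵢKᵢ < 1 the mixture is below its bubble point — single liquid phase.

all liquid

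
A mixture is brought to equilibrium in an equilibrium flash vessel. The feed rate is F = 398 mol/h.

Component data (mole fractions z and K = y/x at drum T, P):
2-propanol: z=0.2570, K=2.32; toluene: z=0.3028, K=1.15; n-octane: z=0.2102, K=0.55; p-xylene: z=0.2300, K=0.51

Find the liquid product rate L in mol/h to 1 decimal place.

L = 228.0 mol/h

Rachford–Rice: g(V/F) = Σ zᵢ(Kᵢ−1)/(1+V/F(Kᵢ−1)) = 0.
Check two-phase: ΣzᵢKᵢ = 1.1774 > 1 and Σzᵢ/Kᵢ = 1.2072 > 1, so g(0) = 0.1774 > 0 and g(1) = -0.2072 < 0.
Newton–Raphson from V/F = 0.32:
  V/F = 0.3200: g = 0.03768, g' = -0.3633 → V/F = 0.4237
  V/F = 0.4237: g = 0.00116, g' = -0.3431 → V/F = 0.4271
Converged at V/F = 0.4271.
Then V = V/F·F = 0.4271·398 = 170.0 mol/h and L = F − V = 228.0 mol/h.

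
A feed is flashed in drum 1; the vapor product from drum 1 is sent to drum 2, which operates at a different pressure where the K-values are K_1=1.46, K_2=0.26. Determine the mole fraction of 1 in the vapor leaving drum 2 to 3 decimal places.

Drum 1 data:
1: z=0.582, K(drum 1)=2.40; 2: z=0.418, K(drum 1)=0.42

y_1 (drum 2) = 0.900

Drum 1:
Material balance + equilibrium reduce to Σ zᵢ(Kᵢ−1)/(1+ψ₁(Kᵢ−1)) = 0.
Check two-phase: ΣzᵢKᵢ = 1.572 > 1 and Σzᵢ/Kᵢ = 1.238 > 1, so g(0) = 0.572 > 0 and g(1) = -0.238 < 0.
Newton iteration, ψ₁⁰ = 0.4:
  ψ₁ = 0.400: g = 0.2066, g' = -0.707 → ψ₁ = 0.692
  ψ₁ = 0.692: g = 0.0087, g' = -0.687 → ψ₁ = 0.705
Converged at ψ₁ = 0.705.
Drum-1 compositions:
  1: x = 0.293, y = 0.703
  2: x = 0.707, y = 0.297
Drum-2 feed = drum-1 vapor: z₂ = (0.7030, 0.2970).
Drum 2:
Rachford–Rice: g(ψ₂) = Σ zᵢ(Kᵢ−1)/(1+ψ₂(Kᵢ−1)) = 0.
Check two-phase: ΣzᵢKᵢ = 1.104 > 1 and Σzᵢ/Kᵢ = 1.624 > 1, so g(0) = 0.104 > 0 and g(1) = -0.624 < 0.
Iterate (Newton) starting at ψ₂ = 0.5:
  ψ₂ = 0.500: g = -0.0859, g' = -0.508 → ψ₂ = 0.331
  ψ₂ = 0.331: g = -0.0104, g' = -0.397 → ψ₂ = 0.305
  ψ₂ = 0.305: g = -0.0002, g' = -0.386 → ψ₂ = 0.304
Converged at ψ₂ = 0.304.
  1: x = 0.617, y = 0.900
  2: x = 0.383, y = 0.100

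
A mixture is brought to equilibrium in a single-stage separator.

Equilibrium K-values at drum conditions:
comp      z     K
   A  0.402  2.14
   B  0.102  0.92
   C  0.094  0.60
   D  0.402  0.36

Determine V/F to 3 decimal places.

Newton iteration, V/F⁰ = 0.5:
  V/F = 0.500: g = -0.1420, g' = -0.592 → V/F = 0.260
  V/F = 0.260: g = -0.0056, g' = -0.567 → V/F = 0.250
Converged at V/F = 0.250.

V/F = 0.250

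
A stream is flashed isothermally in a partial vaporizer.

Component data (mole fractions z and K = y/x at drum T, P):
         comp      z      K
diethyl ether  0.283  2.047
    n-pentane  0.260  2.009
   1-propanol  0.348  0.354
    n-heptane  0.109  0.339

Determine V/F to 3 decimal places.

Rachford–Rice: g(V/F) = Σ zᵢ(Kᵢ−1)/(1+V/F(Kᵢ−1)) = 0.
g(0) = ΣzᵢKᵢ − 1 = 0.262 and g(1) = 1 − Σzᵢ/Kᵢ = -0.572, so a root lies in (0, 1).
Newton–Raphson from V/F = 0.5:
  V/F = 0.500: g = -0.0708, g' = -0.674 → V/F = 0.395
  V/F = 0.395: g = -0.0021, g' = -0.640 → V/F = 0.392
Converged at V/F = 0.392.

V/F = 0.392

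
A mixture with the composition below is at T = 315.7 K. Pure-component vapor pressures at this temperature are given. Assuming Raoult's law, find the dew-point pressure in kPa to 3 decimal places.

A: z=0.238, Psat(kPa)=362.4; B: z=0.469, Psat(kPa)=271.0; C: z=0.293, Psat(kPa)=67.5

At the dew point ψ → 1, so Σzᵢ/Kᵢ = 1 with Kᵢ = Pᵢˢᵃᵗ/P ⇒ 1/P = Σzᵢ/Pᵢˢᵃᵗ.
1/P = 0.238/362.4 + 0.469/271.0 + 0.293/67.5 = 0.006728 ⇒ P = 148.630 kPa

Pdew = 148.630 kPa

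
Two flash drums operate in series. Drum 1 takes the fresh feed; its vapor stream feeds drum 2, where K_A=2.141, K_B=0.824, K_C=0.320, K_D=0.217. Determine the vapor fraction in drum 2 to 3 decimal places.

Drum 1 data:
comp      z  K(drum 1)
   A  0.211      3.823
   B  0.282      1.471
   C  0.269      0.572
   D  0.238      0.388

Drum 1:
Rachford–Rice: g(ψ₁) = Σ zᵢ(Kᵢ−1)/(1+ψ₁(Kᵢ−1)) = 0.
Feasibility: ΣzᵢKᵢ = 1.468, Σzᵢ/Kᵢ = 1.331 — both > 1, two phases present.
Newton iteration, ψ₁⁰ = 0.37:
  ψ₁ = 0.370: g = 0.0794, g' = -0.666 → ψ₁ = 0.489
  ψ₁ = 0.489: g = 0.0046, g' = -0.598 → ψ₁ = 0.497
Converged at ψ₁ = 0.497.
Drum-1 compositions:
  A: x = 0.088, y = 0.336
  B: x = 0.229, y = 0.336
  C: x = 0.342, y = 0.195
  D: x = 0.342, y = 0.133
Drum-2 feed = drum-1 vapor: z₂ = (0.3357, 0.3361, 0.1954, 0.1327).
Drum 2:
Rachford–Rice: g(ψ₂) = Σ zᵢ(Kᵢ−1)/(1+ψ₂(Kᵢ−1)) = 0.
g(0) = ΣzᵢKᵢ − 1 = 0.087 and g(1) = 1 − Σzᵢ/Kᵢ = -0.787, so a root lies in (0, 1).
Newton iteration, ψ₂⁰ = 0.59:
  ψ₂ = 0.590: g = -0.2521, g' = -0.702 → ψ₂ = 0.231
  ψ₂ = 0.231: g = -0.0430, g' = -0.534 → ψ₂ = 0.150
  ψ₂ = 0.150: g = 0.0004, g' = -0.546 → ψ₂ = 0.151
Converged at ψ₂ = 0.151.
  A: x = 0.286, y = 0.613
  B: x = 0.345, y = 0.285
  C: x = 0.218, y = 0.070
  D: x = 0.151, y = 0.033

V/F (drum 2) = 0.151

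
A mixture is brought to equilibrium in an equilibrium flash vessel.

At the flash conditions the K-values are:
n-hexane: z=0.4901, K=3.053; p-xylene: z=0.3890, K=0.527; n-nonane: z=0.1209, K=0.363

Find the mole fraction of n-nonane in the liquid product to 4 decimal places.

x_n-nonane = 0.2178

Let ψ = V/F and solve Σ zᵢ(Kᵢ−1)/(1+ψ(Kᵢ−1)) = 0.
Check two-phase: ΣzᵢKᵢ = 1.7452 > 1 and Σzᵢ/Kᵢ = 1.2317 > 1, so g(0) = 0.7452 > 0 and g(1) = -0.2317 < 0.
Newton iteration, ψ⁰ = 0.5:
  ψ = 0.5000: g = 0.14251, g' = -0.7579 → ψ = 0.6880
  ψ = 0.6880: g = 0.00720, g' = -0.7016 → ψ = 0.6983
Converged at ψ = 0.6983.
Compositions from xᵢ = zᵢ/(1+ψ(Kᵢ−1)), yᵢ = Kᵢxᵢ:
  n-hexane: x = 0.2014, y = 0.6148
  p-xylene: x = 0.5808, y = 0.3061
  n-nonane: x = 0.2178, y = 0.0790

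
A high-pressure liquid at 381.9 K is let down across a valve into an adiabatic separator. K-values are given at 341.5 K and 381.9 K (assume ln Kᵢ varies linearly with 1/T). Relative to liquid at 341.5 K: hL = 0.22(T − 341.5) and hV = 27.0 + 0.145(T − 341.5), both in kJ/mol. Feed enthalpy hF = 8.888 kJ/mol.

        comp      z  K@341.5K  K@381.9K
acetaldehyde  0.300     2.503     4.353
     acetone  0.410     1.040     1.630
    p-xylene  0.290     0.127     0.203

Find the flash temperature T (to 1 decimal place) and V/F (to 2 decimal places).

T = 343.7 K, V/F = 0.31

Adiabatic flash: solve Rachford–Rice at each trial T, then check hF = ψ·hV(T) + (1−ψ)·hL(T).
  T = 341.5 K: K = (2.503, 1.040, 0.127), RR gives ψ = 0.278, H_out = 7.504 kJ/mol
  T = 381.9 K: K = (4.353, 1.630, 0.203), RR gives ψ = 0.666, H_out = 24.861 kJ/mol
  T = 361.7 K: K = (3.352, 1.318, 0.163), RR gives ψ = 0.519, H_out = 17.680 kJ/mol
  T = 351.6 K: K = (2.909, 1.175, 0.144), RR gives ψ = 0.417, H_out = 13.161 kJ/mol
  T = 346.6 K: K = (2.703, 1.107, 0.136), RR gives ψ = 0.354, H_out = 10.539 kJ/mol
  T = 344.1 K: K = (2.604, 1.074, 0.131), RR gives ψ = 0.318, H_out = 9.103 kJ/mol
  T = 342.8 K: K = (2.553, 1.057, 0.129), RR gives ψ = 0.299, H_out = 8.318 kJ/mol
Linear interpolation between T = 342.8 (H_out = 8.318) and T = 344.1 (H_out = 9.103) on hF = 8.888 gives T ≈ 343.7 K, at which ψ = 0.31.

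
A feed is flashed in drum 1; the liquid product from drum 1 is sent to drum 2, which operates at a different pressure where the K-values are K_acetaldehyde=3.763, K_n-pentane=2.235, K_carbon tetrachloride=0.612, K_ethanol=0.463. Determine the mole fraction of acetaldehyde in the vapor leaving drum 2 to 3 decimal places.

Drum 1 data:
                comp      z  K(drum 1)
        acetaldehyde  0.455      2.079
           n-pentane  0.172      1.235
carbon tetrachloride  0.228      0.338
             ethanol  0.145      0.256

y_acetaldehyde (drum 2) = 0.373

Drum 1:
Rachford–Rice: g(ψ₁) = Σ zᵢ(Kᵢ−1)/(1+ψ₁(Kᵢ−1)) = 0.
g(0) = ΣzᵢKᵢ − 1 = 0.273 and g(1) = 1 − Σzᵢ/Kᵢ = -0.599, so a root lies in (0, 1).
Newton–Raphson from ψ₁ = 0.5:
  ψ₁ = 0.500: g = -0.0423, g' = -0.658 → ψ₁ = 0.436
  ψ₁ = 0.436: g = -0.0011, g' = -0.626 → ψ₁ = 0.434
Converged at ψ₁ = 0.434.
Drum-1 compositions:
  acetaldehyde: x = 0.310, y = 0.644
  n-pentane: x = 0.156, y = 0.193
  carbon tetrachloride: x = 0.320, y = 0.108
  ethanol: x = 0.214, y = 0.055
Drum-2 feed = drum-1 liquid: z₂ = (0.3099, 0.1561, 0.3199, 0.2141).
Drum 2:
Rachford–Rice: g(ψ₂) = Σ zᵢ(Kᵢ−1)/(1+ψ₂(Kᵢ−1)) = 0.
g(0) = ΣzᵢKᵢ − 1 = 0.810 and g(1) = 1 − Σzᵢ/Kᵢ = -0.137, so a root lies in (0, 1).
Newton–Raphson from ψ₂ = 0.5:
  ψ₂ = 0.500: g = 0.1675, g' = -0.698 → ψ₂ = 0.740
  ψ₂ = 0.740: g = 0.0170, g' = -0.585 → ψ₂ = 0.769
Converged at ψ₂ = 0.769.
  acetaldehyde: x = 0.099, y = 0.373
  n-pentane: x = 0.080, y = 0.179
  carbon tetrachloride: x = 0.456, y = 0.279
  ethanol: x = 0.365, y = 0.169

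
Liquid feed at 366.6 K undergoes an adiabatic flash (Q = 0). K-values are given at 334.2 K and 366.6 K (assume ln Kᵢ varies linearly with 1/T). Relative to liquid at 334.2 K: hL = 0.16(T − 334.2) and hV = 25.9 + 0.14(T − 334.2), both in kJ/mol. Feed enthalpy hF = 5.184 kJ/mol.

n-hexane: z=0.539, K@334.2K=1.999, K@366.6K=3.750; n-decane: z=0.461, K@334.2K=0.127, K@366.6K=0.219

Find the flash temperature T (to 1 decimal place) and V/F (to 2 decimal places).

Adiabatic flash: solve Rachford–Rice at each trial T, then check hF = ψ·hV(T) + (1−ψ)·hL(T).
  T = 334.2 K: K = (1.999, 0.127), RR gives ψ = 0.156, H_out = 4.039 kJ/mol
  T = 366.6 K: K = (3.750, 0.219), RR gives ψ = 0.523, H_out = 18.378 kJ/mol
  T = 350.4 K: K = (2.778, 0.169), RR gives ψ = 0.389, H_out = 12.548 kJ/mol
  T = 342.3 K: K = (2.366, 0.147), RR gives ψ = 0.294, H_out = 8.871 kJ/mol
  T = 338.2 K: K = (2.175, 0.137), RR gives ψ = 0.232, H_out = 6.625 kJ/mol
  T = 336.2 K: K = (2.085, 0.132), RR gives ψ = 0.196, H_out = 5.391 kJ/mol
Linear interpolation between T = 334.2 (H_out = 4.039) and T = 336.2 (H_out = 5.391) on hF = 5.184 gives T ≈ 335.9 K, at which ψ = 0.19.

T = 335.9 K, V/F = 0.19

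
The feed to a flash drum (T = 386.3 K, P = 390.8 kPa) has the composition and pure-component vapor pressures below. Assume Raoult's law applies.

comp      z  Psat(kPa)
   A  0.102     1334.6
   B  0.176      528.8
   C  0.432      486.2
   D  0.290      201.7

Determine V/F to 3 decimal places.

Raoult's law: Kᵢ = Pᵢˢᵃᵗ/P = Pᵢˢᵃᵗ/390.8.
  K_A = 1334.6/390.8 = 3.41505, K_B = 528.8/390.8 = 1.35312, K_C = 486.2/390.8 = 1.24411, K_D = 201.7/390.8 = 0.51612
Material balance + equilibrium reduce to Σ zᵢ(Kᵢ−1)/(1+V/F(Kᵢ−1)) = 0.
Feasibility: ΣzᵢKᵢ = 1.274, Σzᵢ/Kᵢ = 1.069 — both > 1, two phases present.
Iterate (Newton) starting at V/F = 0.5:
  V/F = 0.500: g = 0.0733, g' = -0.277 → V/F = 0.765
  V/F = 0.765: g = 0.0015, g' = -0.276 → V/F = 0.770
Converged at V/F = 0.770.

V/F = 0.770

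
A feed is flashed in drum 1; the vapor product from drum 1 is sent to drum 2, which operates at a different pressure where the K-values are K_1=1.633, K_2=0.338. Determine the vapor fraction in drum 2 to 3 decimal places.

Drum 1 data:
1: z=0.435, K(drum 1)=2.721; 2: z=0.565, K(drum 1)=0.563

Drum 1:
Material balance + equilibrium reduce to Σ zᵢ(Kᵢ−1)/(1+ψ₁(Kᵢ−1)) = 0.
Feasibility: ΣzᵢKᵢ = 1.502, Σzᵢ/Kᵢ = 1.163 — both > 1, two phases present.
Binary case is linear: z₁(K₁−1)(1+ψ₁(K₂−1)) + z₂(K₂−1)(1+ψ₁(K₁−1)) = 0
⇒ ψ₁ = [z₁(K₁−1)+z₂(K₂−1)] / [−(K₁−1)(K₂−1)] = 0.5017/0.7521 = 0.667
Drum-1 compositions:
  1: x = 0.203, y = 0.551
  2: x = 0.797, y = 0.449
Drum-2 feed = drum-1 vapor: z₂ = (0.5510, 0.4490).
Drum 2:
Binary case is linear: z₁(K₁−1)(1+ψ₂(K₂−1)) + z₂(K₂−1)(1+ψ₂(K₁−1)) = 0
⇒ ψ₂ = [z₁(K₁−1)+z₂(K₂−1)] / [−(K₁−1)(K₂−1)] = 0.0516/0.4190 = 0.123
  1: x = 0.511, y = 0.835
  2: x = 0.489, y = 0.165

V/F (drum 2) = 0.123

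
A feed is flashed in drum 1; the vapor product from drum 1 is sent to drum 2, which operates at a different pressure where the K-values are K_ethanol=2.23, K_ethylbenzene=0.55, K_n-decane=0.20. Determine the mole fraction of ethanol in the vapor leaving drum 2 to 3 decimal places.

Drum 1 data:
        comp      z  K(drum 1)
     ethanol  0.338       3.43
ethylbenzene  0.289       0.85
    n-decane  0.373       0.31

y_ethanol (drum 2) = 0.741

Drum 1:
Newton iteration, ψ₁⁰ = 0.5:
  ψ₁ = 0.500: g = -0.0690, g' = -0.828 → ψ₁ = 0.417
Converged at ψ₁ = 0.417.
Drum-1 compositions:
  ethanol: x = 0.168, y = 0.576
  ethylbenzene: x = 0.308, y = 0.262
  n-decane: x = 0.524, y = 0.162
Drum-2 feed = drum-1 vapor: z₂ = (0.5755, 0.2621, 0.1624).
Drum 2:
Material balance + equilibrium reduce to Σ zᵢ(Kᵢ−1)/(1+ψ₂(Kᵢ−1)) = 0.
g(0) = ΣzᵢKᵢ − 1 = 0.460 and g(1) = 1 − Σzᵢ/Kᵢ = -0.547, so a root lies in (0, 1).
Iterate (Newton) starting at ψ₂ = 0.5:
  ψ₂ = 0.500: g = 0.0696, g' = -0.711 → ψ₂ = 0.598
  ψ₂ = 0.598: g = -0.0025, g' = -0.770 → ψ₂ = 0.595
Converged at ψ₂ = 0.595.
  ethanol: x = 0.332, y = 0.741
  ethylbenzene: x = 0.358, y = 0.197
  n-decane: x = 0.310, y = 0.062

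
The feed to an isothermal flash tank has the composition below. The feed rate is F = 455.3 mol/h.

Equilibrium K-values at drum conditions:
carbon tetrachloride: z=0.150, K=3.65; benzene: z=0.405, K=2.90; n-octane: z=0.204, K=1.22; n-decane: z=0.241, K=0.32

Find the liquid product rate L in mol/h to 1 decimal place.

Iterate (Newton) starting at ψ = 0.61:
  ψ = 0.610: g = 0.2679, g' = -0.801 → ψ = 0.945
  ψ = 0.945: g = -0.0322, g' = -1.151 → ψ = 0.917
  ψ = 0.917: g = -0.0011, g' = -1.076 → ψ = 0.916
Converged at ψ = 0.916.
Then V = ψ·F = 0.9156·455.3 = 416.9 mol/h and L = F − V = 38.4 mol/h.

L = 38.4 mol/h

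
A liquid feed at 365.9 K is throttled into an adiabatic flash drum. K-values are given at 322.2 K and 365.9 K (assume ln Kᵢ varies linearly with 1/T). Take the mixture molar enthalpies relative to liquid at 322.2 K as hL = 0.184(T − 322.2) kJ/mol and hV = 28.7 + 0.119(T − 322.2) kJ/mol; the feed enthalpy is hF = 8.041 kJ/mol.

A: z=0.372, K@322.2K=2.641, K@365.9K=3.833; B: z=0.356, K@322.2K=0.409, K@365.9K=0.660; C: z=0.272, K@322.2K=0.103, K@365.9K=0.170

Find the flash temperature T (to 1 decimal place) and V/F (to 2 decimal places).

T = 333.4 K, V/F = 0.21

Adiabatic flash: solve Rachford–Rice at each trial T, then check hF = ψ·hV(T) + (1−ψ)·hL(T).
  T = 322.2 K: K = (2.641, 0.409, 0.103), RR gives ψ = 0.129, H_out = 3.706 kJ/mol
  T = 365.9 K: K = (3.833, 0.660, 0.170), RR gives ψ = 0.414, H_out = 18.751 kJ/mol
  T = 344.0 K: K = (3.218, 0.527, 0.134), RR gives ψ = 0.284, H_out = 11.751 kJ/mol
  T = 333.1 K: K = (2.925, 0.466, 0.118), RR gives ψ = 0.211, H_out = 7.922 kJ/mol
  T = 338.6 K: K = (3.072, 0.497, 0.126), RR gives ψ = 0.249, H_out = 9.892 kJ/mol
  T = 335.9 K: K = (2.999, 0.482, 0.122), RR gives ψ = 0.231, H_out = 8.936 kJ/mol
  T = 334.5 K: K = (2.962, 0.474, 0.120), RR gives ψ = 0.221, H_out = 8.432 kJ/mol
Linear interpolation between T = 333.1 (H_out = 7.922) and T = 334.5 (H_out = 8.432) on hF = 8.041 gives T ≈ 333.4 K, at which ψ = 0.21.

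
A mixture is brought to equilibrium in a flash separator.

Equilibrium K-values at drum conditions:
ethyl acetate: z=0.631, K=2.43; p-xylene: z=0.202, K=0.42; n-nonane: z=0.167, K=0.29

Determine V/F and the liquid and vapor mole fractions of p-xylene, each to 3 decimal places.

V/F = 0.721, x_p-xylene = 0.347, y_p-xylene = 0.146

Iterate (Newton) starting at V/F = 0.48:
  V/F = 0.480: g = 0.1928, g' = -0.778 → V/F = 0.728
  V/F = 0.728: g = -0.0060, g' = -0.874 → V/F = 0.721
Converged at V/F = 0.721.
Compositions from xᵢ = zᵢ/(1+V/F(Kᵢ−1)), yᵢ = Kᵢxᵢ:
  ethyl acetate: x = 0.311, y = 0.755
  p-xylene: x = 0.347, y = 0.146
  n-nonane: x = 0.342, y = 0.099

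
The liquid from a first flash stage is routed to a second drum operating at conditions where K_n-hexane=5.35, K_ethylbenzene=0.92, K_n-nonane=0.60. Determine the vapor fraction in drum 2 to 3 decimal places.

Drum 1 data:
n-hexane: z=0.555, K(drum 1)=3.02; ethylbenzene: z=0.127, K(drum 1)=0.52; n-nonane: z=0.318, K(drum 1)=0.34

V/F (drum 2) = 0.527

Drum 1:
Material balance + equilibrium reduce to Σ zᵢ(Kᵢ−1)/(1+ψ₁(Kᵢ−1)) = 0.
g(0) = ΣzᵢKᵢ − 1 = 0.850 and g(1) = 1 − Σzᵢ/Kᵢ = -0.363, so a root lies in (0, 1).
Iterate (Newton) starting at ψ₁ = 0.48:
  ψ₁ = 0.480: g = 0.1828, g' = -0.930 → ψ₁ = 0.677
  ψ₁ = 0.677: g = 0.0042, g' = -0.921 → ψ₁ = 0.681
Converged at ψ₁ = 0.681.
Drum-1 compositions:
  n-hexane: x = 0.234, y = 0.705
  ethylbenzene: x = 0.189, y = 0.098
  n-nonane: x = 0.578, y = 0.196
Drum-2 feed = drum-1 liquid: z₂ = (0.2336, 0.1887, 0.5777).
Drum 2:
Iterate (Newton) starting at ψ₂ = 0.61:
  ψ₂ = 0.610: g = -0.0434, g' = -0.494 → ψ₂ = 0.522
  ψ₂ = 0.522: g = 0.0028, g' = -0.562 → ψ₂ = 0.527
Converged at ψ₂ = 0.527.
  n-hexane: x = 0.071, y = 0.380
  ethylbenzene: x = 0.197, y = 0.181
  n-nonane: x = 0.732, y = 0.439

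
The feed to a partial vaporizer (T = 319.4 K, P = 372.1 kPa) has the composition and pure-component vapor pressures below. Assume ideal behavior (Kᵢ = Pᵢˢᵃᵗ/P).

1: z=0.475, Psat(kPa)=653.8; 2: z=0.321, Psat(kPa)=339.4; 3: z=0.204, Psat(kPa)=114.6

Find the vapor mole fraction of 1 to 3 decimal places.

y_1 = 0.592

Raoult's law: Kᵢ = Pᵢˢᵃᵗ/P = Pᵢˢᵃᵗ/372.1.
  K_1 = 653.8/372.1 = 1.75705, K_2 = 339.4/372.1 = 0.91212, K_3 = 114.6/372.1 = 0.30798
Material balance + equilibrium reduce to Σ zᵢ(Kᵢ−1)/(1+V/F(Kᵢ−1)) = 0.
g(0) = ΣzᵢKᵢ − 1 = 0.190 and g(1) = 1 − Σzᵢ/Kᵢ = -0.285, so a root lies in (0, 1).
Iterate (Newton) starting at V/F = 0.5:
  V/F = 0.500: g = 0.0155, g' = -0.374 → V/F = 0.541
Converged at V/F = 0.541.
Compositions from xᵢ = zᵢ/(1+V/F(Kᵢ−1)), yᵢ = Kᵢxᵢ:
  1: x = 0.337, y = 0.592
  2: x = 0.337, y = 0.307
  3: x = 0.326, y = 0.100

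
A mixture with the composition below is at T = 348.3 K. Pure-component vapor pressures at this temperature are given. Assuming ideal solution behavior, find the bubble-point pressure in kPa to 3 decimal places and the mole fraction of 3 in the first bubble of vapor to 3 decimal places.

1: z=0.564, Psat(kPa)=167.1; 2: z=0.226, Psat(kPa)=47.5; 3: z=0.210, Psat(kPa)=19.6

At the bubble point ψ → 0, so ΣzᵢKᵢ = 1 with Kᵢ = Pᵢˢᵃᵗ/P ⇒ P = ΣzᵢPᵢˢᵃᵗ.
P = 0.564·167.1 + 0.226·47.5 + 0.210·19.6 = 109.095 kPa
yᵢ = zᵢPᵢˢᵃᵗ/P ⇒ y_3 = 0.210·19.6/109.095 = 0.038

Pbub = 109.095 kPa, y_3 = 0.038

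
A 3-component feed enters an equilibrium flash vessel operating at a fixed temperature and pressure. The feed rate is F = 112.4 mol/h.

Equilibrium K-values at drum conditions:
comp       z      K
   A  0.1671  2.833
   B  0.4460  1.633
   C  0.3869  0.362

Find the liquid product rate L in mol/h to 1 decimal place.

L = 54.0 mol/h

Material balance + equilibrium reduce to Σ zᵢ(Kᵢ−1)/(1+ψ(Kᵢ−1)) = 0.
Feasibility: ΣzᵢKᵢ = 1.3418, Σzᵢ/Kᵢ = 1.4009 — both > 1, two phases present.
Iterate (Newton) starting at ψ = 0.32:
  ψ = 0.3200: g = 0.11765, g' = -0.5953 → ψ = 0.5176
  ψ = 0.5176: g = 0.00124, g' = -0.6003 → ψ = 0.5197
Converged at ψ = 0.5197.
Then V = ψ·F = 0.5197·112.4 = 58.4 mol/h and L = F − V = 54.0 mol/h.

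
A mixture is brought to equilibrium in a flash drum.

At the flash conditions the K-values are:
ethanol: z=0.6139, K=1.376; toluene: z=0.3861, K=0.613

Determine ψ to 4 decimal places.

Rachford–Rice: g(ψ) = Σ zᵢ(Kᵢ−1)/(1+ψ(Kᵢ−1)) = 0.
Feasibility: ΣzᵢKᵢ = 1.0814, Σzᵢ/Kᵢ = 1.0760 — both > 1, two phases present.
Binary case is linear: z₁(K₁−1)(1+ψ(K₂−1)) + z₂(K₂−1)(1+ψ(K₁−1)) = 0
⇒ ψ = [z₁(K₁−1)+z₂(K₂−1)] / [−(K₁−1)(K₂−1)] = 0.08141/0.14551 = 0.5594

ψ = 0.5594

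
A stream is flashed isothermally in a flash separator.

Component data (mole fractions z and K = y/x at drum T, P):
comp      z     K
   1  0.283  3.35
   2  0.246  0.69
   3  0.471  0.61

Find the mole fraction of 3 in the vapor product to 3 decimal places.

Newton–Raphson from ψ = 0.47:
  ψ = 0.470: g = 0.0018, g' = -0.493 → ψ = 0.474
Converged at ψ = 0.474.
Compositions from xᵢ = zᵢ/(1+ψ(Kᵢ−1)), yᵢ = Kᵢxᵢ:
  1: x = 0.134, y = 0.449
  2: x = 0.288, y = 0.199
  3: x = 0.578, y = 0.352

y_3 = 0.352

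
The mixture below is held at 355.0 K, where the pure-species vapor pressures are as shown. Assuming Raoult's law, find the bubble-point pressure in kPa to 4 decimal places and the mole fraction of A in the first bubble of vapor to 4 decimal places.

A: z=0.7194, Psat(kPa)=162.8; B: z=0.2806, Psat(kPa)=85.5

Pbub = 141.1096 kPa, y_A = 0.8300

At the bubble point ψ → 0, so ΣzᵢKᵢ = 1 with Kᵢ = Pᵢˢᵃᵗ/P ⇒ P = ΣzᵢPᵢˢᵃᵗ.
P = 0.7194·162.8 + 0.2806·85.5 = 141.1096 kPa
yᵢ = zᵢPᵢˢᵃᵗ/P ⇒ y_A = 0.7194·162.8/141.1096 = 0.8300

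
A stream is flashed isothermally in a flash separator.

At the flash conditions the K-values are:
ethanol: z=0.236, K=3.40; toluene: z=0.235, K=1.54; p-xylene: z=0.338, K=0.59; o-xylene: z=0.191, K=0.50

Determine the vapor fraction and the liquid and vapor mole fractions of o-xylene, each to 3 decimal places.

ψ = 0.617, x_o-xylene = 0.276, y_o-xylene = 0.138

Material balance + equilibrium reduce to Σ zᵢ(Kᵢ−1)/(1+ψ(Kᵢ−1)) = 0.
Feasibility: ΣzᵢKᵢ = 1.459, Σzᵢ/Kᵢ = 1.177 — both > 1, two phases present.
Newton–Raphson from ψ = 0.47:
  ψ = 0.470: g = 0.0709, g' = -0.513 → ψ = 0.608
  ψ = 0.608: g = 0.0039, g' = -0.463 → ψ = 0.617
Converged at ψ = 0.617.
Compositions from xᵢ = zᵢ/(1+ψ(Kᵢ−1)), yᵢ = Kᵢxᵢ:
  ethanol: x = 0.095, y = 0.324
  toluene: x = 0.176, y = 0.271
  p-xylene: x = 0.452, y = 0.267
  o-xylene: x = 0.276, y = 0.138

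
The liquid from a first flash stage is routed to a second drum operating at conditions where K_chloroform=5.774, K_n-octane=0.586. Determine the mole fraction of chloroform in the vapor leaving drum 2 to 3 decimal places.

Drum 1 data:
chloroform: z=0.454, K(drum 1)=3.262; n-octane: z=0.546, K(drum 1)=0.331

y_chloroform (drum 2) = 0.461

Drum 1:
Let ψ₁ = V/F and solve Σ zᵢ(Kᵢ−1)/(1+ψ₁(Kᵢ−1)) = 0.
g(0) = ΣzᵢKᵢ − 1 = 0.662 and g(1) = 1 − Σzᵢ/Kᵢ = -0.789, so a root lies in (0, 1).
Binary case is linear: z₁(K₁−1)(1+ψ₁(K₂−1)) + z₂(K₂−1)(1+ψ₁(K₁−1)) = 0
⇒ ψ₁ = [z₁(K₁−1)+z₂(K₂−1)] / [−(K₁−1)(K₂−1)] = 0.6617/1.5133 = 0.437
Drum-1 compositions:
  chloroform: x = 0.228, y = 0.745
  n-octane: x = 0.772, y = 0.255
Drum-2 feed = drum-1 liquid: z₂ = (0.2282, 0.7718).
Drum 2:
Rachford–Rice: g(ψ₂) = Σ zᵢ(Kᵢ−1)/(1+ψ₂(Kᵢ−1)) = 0.
Check two-phase: ΣzᵢKᵢ = 1.770 > 1 and Σzᵢ/Kᵢ = 1.357 > 1, so g(0) = 0.770 > 0 and g(1) = -0.357 < 0.
Binary case is linear: z₁(K₁−1)(1+ψ₂(K₂−1)) + z₂(K₂−1)(1+ψ₂(K₁−1)) = 0
⇒ ψ₂ = [z₁(K₁−1)+z₂(K₂−1)] / [−(K₁−1)(K₂−1)] = 0.7702/1.9764 = 0.390
  chloroform: x = 0.080, y = 0.461
  n-octane: x = 0.920, y = 0.539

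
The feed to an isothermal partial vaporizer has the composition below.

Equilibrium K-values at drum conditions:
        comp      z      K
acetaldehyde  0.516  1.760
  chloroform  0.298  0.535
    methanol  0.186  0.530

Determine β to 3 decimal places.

Rachford–Rice: g(β) = Σ zᵢ(Kᵢ−1)/(1+β(Kᵢ−1)) = 0.
g(0) = ΣzᵢKᵢ − 1 = 0.166 and g(1) = 1 − Σzᵢ/Kᵢ = -0.201, so a root lies in (0, 1).
Newton iteration, β⁰ = 0.54:
  β = 0.540: g = -0.0241, g' = -0.339 → β = 0.469
  β = 0.469: g = -0.0001, g' = -0.335 → β = 0.468
Converged at β = 0.468.

β = 0.468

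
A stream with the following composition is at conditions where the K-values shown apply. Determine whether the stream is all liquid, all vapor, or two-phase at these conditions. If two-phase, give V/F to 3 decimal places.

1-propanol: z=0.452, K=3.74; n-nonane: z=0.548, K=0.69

all vapor

ΣzᵢKᵢ = 2.069; Σzᵢ/Kᵢ = 0.915.
Since Σzᵢ/Kᵢ < 1 the mixture is above its dew point — single vapor phase.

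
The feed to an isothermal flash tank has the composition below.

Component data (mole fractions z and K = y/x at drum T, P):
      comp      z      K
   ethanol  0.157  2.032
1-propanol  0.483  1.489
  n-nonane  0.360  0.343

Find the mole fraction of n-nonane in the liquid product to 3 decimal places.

Newton iteration, ψ⁰ = 0.5:
  ψ = 0.500: g = -0.0556, g' = -0.492 → ψ = 0.387
  ψ = 0.387: g = -0.0028, g' = -0.446 → ψ = 0.381
Converged at ψ = 0.381.
Compositions from xᵢ = zᵢ/(1+ψ(Kᵢ−1)), yᵢ = Kᵢxᵢ:
  ethanol: x = 0.113, y = 0.229
  1-propanol: x = 0.407, y = 0.606
  n-nonane: x = 0.480, y = 0.165

x_n-nonane = 0.480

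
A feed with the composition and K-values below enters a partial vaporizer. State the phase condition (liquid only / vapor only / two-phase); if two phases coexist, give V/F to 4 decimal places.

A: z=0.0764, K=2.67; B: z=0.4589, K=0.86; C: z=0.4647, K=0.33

liquid only

ΣzᵢKᵢ = 0.7520; Σzᵢ/Kᵢ = 1.9704.
Since ΣzᵢKᵢ < 1 the mixture is below its bubble point — single liquid phase.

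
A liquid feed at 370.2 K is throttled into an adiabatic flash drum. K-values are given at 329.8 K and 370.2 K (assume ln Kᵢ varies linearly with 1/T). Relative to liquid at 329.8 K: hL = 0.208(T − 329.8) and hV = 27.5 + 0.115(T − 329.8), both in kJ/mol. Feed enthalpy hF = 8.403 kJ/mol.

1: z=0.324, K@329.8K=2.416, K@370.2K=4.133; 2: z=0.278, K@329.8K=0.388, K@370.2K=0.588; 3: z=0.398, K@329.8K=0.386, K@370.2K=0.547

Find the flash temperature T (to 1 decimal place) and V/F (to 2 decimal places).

T = 342.3 K, V/F = 0.22

Adiabatic flash: solve Rachford–Rice at each trial T, then check hF = ψ·hV(T) + (1−ψ)·hL(T).
  T = 329.8 K: K = (2.416, 0.388, 0.386), RR gives ψ = 0.051, H_out = 1.402 kJ/mol
  T = 370.2 K: K = (4.133, 0.588, 0.547), RR gives ψ = 0.527, H_out = 20.907 kJ/mol
  T = 350.0 K: K = (3.209, 0.483, 0.464), RR gives ψ = 0.308, H_out = 12.085 kJ/mol
  T = 339.9 K: K = (2.796, 0.435, 0.424), RR gives ψ = 0.191, H_out = 7.165 kJ/mol
  T = 344.9 K: K = (2.997, 0.458, 0.444), RR gives ψ = 0.250, H_out = 9.675 kJ/mol
  T = 342.4 K: K = (2.895, 0.446, 0.434), RR gives ψ = 0.221, H_out = 8.442 kJ/mol
  T = 341.1 K: K = (2.844, 0.440, 0.429), RR gives ψ = 0.205, H_out = 7.784 kJ/mol
Linear interpolation between T = 341.1 (H_out = 7.784) and T = 342.4 (H_out = 8.442) on hF = 8.403 gives T ≈ 342.3 K, at which ψ = 0.22.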